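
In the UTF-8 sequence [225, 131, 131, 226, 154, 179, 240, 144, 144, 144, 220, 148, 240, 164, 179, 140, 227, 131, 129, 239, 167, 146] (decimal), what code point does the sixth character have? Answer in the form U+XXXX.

Offset 0: leading byte 0xE1 = 11100001 → 3-byte char #1 = E1 83 83.
Offset 3: leading byte 0xE2 = 11100010 → 3-byte char #2 = E2 9A B3.
Offset 6: leading byte 0xF0 = 11110000 → 4-byte char #3 = F0 90 90 90.
Offset 10: leading byte 0xDC = 11011100 → 2-byte char #4 = DC 94.
Offset 12: leading byte 0xF0 = 11110000 → 4-byte char #5 = F0 A4 B3 8C.
Offset 16: leading byte 0xE3 = 11100011 → 3-byte char #6 = E3 83 81.
Leading byte 0xE3 = 11100011 matches 1110xxxx → 3-byte sequence.
Byte 1: 0xE3 = 11100011, payload 0011 (4 bits).
Byte 2: 0x83 = 10000011 (10xxxxxx ✓), payload 000011.
Byte 3: 0x81 = 10000001 (10xxxxxx ✓), payload 000001.
Concatenate: 0011000011000001 = 0x30C1 (16 bits → U+30C1).

U+30C1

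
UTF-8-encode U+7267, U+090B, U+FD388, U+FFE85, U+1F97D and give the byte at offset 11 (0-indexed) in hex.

U+7267 → 3-byte form E7 89 A7 at offsets 0–2.
U+090B → 3-byte form E0 A4 8B at offsets 3–5.
U+FD388 → 4-byte form F3 BD 8E 88 at offsets 6–9.
U+FFE85 → 4-byte form F3 BF BA 85 at offsets 10–13.
Offset 11 falls in char 4's range; it's byte 2 of F3 BF BA 85 = 0xBF.

0xBF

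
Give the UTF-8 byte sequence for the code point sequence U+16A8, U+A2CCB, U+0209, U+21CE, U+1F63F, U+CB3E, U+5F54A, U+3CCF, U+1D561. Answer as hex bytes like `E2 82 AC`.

U+16A8: 3-byte form → E1 9A A8.
U+A2CCB: 4-byte form → F2 A2 B3 8B.
U+0209: 2-byte form → C8 89.
U+21CE: 3-byte form → E2 87 8E.
U+1F63F: 4-byte form → F0 9F 98 BF.
U+CB3E: 3-byte form → EC AC BE.
U+5F54A: 4-byte form → F1 9F 95 8A.
U+3CCF: 3-byte form → E3 B3 8F.
U+1D561: 4-byte form → F0 9D 95 A1.
Concatenated (30 bytes): E1 9A A8 F2 A2 B3 8B C8 89 E2 87 8E F0 9F 98 BF EC AC BE F1 9F 95 8A E3 B3 8F F0 9D 95 A1.

E1 9A A8 F2 A2 B3 8B C8 89 E2 87 8E F0 9F 98 BF EC AC BE F1 9F 95 8A E3 B3 8F F0 9D 95 A1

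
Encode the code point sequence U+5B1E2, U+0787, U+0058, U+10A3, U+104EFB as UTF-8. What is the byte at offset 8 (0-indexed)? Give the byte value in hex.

U+5B1E2 → 4-byte form F1 9B 87 A2 at offsets 0–3.
U+0787 → 2-byte form DE 87 at offsets 4–5.
U+0058 → 1-byte form 58 at offsets 6–6.
U+10A3 → 3-byte form E1 82 A3 at offsets 7–9.
Offset 8 falls in char 4's range; it's byte 2 of E1 82 A3 = 0x82.

0x82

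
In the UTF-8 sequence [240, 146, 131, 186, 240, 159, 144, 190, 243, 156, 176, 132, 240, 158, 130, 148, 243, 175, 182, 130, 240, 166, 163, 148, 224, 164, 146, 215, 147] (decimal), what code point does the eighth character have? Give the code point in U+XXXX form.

Offset 0: leading byte 0xF0 = 11110000 → 4-byte char #1 = F0 92 83 BA.
Offset 4: leading byte 0xF0 = 11110000 → 4-byte char #2 = F0 9F 90 BE.
Offset 8: leading byte 0xF3 = 11110011 → 4-byte char #3 = F3 9C B0 84.
Offset 12: leading byte 0xF0 = 11110000 → 4-byte char #4 = F0 9E 82 94.
Offset 16: leading byte 0xF3 = 11110011 → 4-byte char #5 = F3 AF B6 82.
Offset 20: leading byte 0xF0 = 11110000 → 4-byte char #6 = F0 A6 A3 94.
Offset 24: leading byte 0xE0 = 11100000 → 3-byte char #7 = E0 A4 92.
Offset 27: leading byte 0xD7 = 11010111 → 2-byte char #8 = D7 93.
Leading byte 0xD7 = 11010111 matches 110xxxxx → 2-byte sequence.
Byte 1: 0xD7 = 11010111, payload 10111 (5 bits).
Byte 2: 0x93 = 10010011 (10xxxxxx ✓), payload 010011.
Concatenate: 10111010011 = 0x5D3 (11 bits → U+05D3).

U+05D3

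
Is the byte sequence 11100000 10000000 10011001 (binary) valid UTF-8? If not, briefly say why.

invalid (overlong encoding)

Leading byte 0xE0 = 11100000 → 3-byte form.
Continuation bytes all match 10xxxxxx. Payload decodes to 0x19.
But 0x19 < 0x800, the minimum for a 3-byte sequence — this is an overlong encoding.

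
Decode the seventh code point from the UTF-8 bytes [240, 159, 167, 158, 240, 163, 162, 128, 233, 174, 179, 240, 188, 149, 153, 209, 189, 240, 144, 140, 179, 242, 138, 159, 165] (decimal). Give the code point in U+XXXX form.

Offset 0: leading byte 0xF0 = 11110000 → 4-byte char #1 = F0 9F A7 9E.
Offset 4: leading byte 0xF0 = 11110000 → 4-byte char #2 = F0 A3 A2 80.
Offset 8: leading byte 0xE9 = 11101001 → 3-byte char #3 = E9 AE B3.
Offset 11: leading byte 0xF0 = 11110000 → 4-byte char #4 = F0 BC 95 99.
Offset 15: leading byte 0xD1 = 11010001 → 2-byte char #5 = D1 BD.
Offset 17: leading byte 0xF0 = 11110000 → 4-byte char #6 = F0 90 8C B3.
Offset 21: leading byte 0xF2 = 11110010 → 4-byte char #7 = F2 8A 9F A5.
Leading byte 0xF2 = 11110010 matches 11110xxx → 4-byte sequence.
Byte 1: 0xF2 = 11110010, payload 010 (3 bits).
Byte 2: 0x8A = 10001010 (10xxxxxx ✓), payload 001010.
Byte 3: 0x9F = 10011111 (10xxxxxx ✓), payload 011111.
Byte 4: 0xA5 = 10100101 (10xxxxxx ✓), payload 100101.
Concatenate: 010001010011111100101 = 0x8A7E5 (21 bits → U+8A7E5).

U+8A7E5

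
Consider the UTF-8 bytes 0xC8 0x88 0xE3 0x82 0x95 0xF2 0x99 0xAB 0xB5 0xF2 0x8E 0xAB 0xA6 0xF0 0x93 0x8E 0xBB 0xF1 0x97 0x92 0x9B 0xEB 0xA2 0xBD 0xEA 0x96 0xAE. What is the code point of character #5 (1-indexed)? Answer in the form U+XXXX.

U+133BB

Offset 0: leading byte 0xC8 = 11001000 → 2-byte char #1 = C8 88.
Offset 2: leading byte 0xE3 = 11100011 → 3-byte char #2 = E3 82 95.
Offset 5: leading byte 0xF2 = 11110010 → 4-byte char #3 = F2 99 AB B5.
Offset 9: leading byte 0xF2 = 11110010 → 4-byte char #4 = F2 8E AB A6.
Offset 13: leading byte 0xF0 = 11110000 → 4-byte char #5 = F0 93 8E BB.
Leading byte 0xF0 = 11110000 matches 11110xxx → 4-byte sequence.
Byte 1: 0xF0 = 11110000, payload 000 (3 bits).
Byte 2: 0x93 = 10010011 (10xxxxxx ✓), payload 010011.
Byte 3: 0x8E = 10001110 (10xxxxxx ✓), payload 001110.
Byte 4: 0xBB = 10111011 (10xxxxxx ✓), payload 111011.
Concatenate: 000010011001110111011 = 0x133BB (21 bits → U+133BB).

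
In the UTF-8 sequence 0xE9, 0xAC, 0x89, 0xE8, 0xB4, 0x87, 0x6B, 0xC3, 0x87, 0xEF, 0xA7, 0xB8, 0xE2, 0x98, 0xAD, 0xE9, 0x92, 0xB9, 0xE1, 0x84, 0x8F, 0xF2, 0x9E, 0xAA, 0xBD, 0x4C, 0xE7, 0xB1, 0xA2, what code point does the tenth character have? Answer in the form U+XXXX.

U+004C

Offset 0: leading byte 0xE9 = 11101001 → 3-byte char #1 = E9 AC 89.
Offset 3: leading byte 0xE8 = 11101000 → 3-byte char #2 = E8 B4 87.
Offset 6: leading byte 0x6B = 01101011 → 1-byte char #3 = 6B.
Offset 7: leading byte 0xC3 = 11000011 → 2-byte char #4 = C3 87.
Offset 9: leading byte 0xEF = 11101111 → 3-byte char #5 = EF A7 B8.
Offset 12: leading byte 0xE2 = 11100010 → 3-byte char #6 = E2 98 AD.
Offset 15: leading byte 0xE9 = 11101001 → 3-byte char #7 = E9 92 B9.
Offset 18: leading byte 0xE1 = 11100001 → 3-byte char #8 = E1 84 8F.
Offset 21: leading byte 0xF2 = 11110010 → 4-byte char #9 = F2 9E AA BD.
Offset 25: leading byte 0x4C = 01001100 → 1-byte char #10 = 4C.
Leading byte 0x4C = 01001100 matches 0xxxxxxx → 1-byte sequence.
Byte 1: 0x4C = 01001100, payload 1001100 (7 bits).
Concatenate: 1001100 = 0x4C (7 bits → U+004C).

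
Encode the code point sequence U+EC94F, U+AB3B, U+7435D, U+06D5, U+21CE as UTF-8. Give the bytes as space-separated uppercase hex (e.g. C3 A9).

U+EC94F: 4-byte form → F3 AC A5 8F.
U+AB3B: 3-byte form → EA AC BB.
U+7435D: 4-byte form → F1 B4 8D 9D.
U+06D5: 2-byte form → DB 95.
U+21CE: 3-byte form → E2 87 8E.
Concatenated (16 bytes): F3 AC A5 8F EA AC BB F1 B4 8D 9D DB 95 E2 87 8E.

F3 AC A5 8F EA AC BB F1 B4 8D 9D DB 95 E2 87 8E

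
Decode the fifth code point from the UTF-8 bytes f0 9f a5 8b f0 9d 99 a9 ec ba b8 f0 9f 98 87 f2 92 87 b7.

U+921F7

Offset 0: leading byte 0xF0 = 11110000 → 4-byte char #1 = F0 9F A5 8B.
Offset 4: leading byte 0xF0 = 11110000 → 4-byte char #2 = F0 9D 99 A9.
Offset 8: leading byte 0xEC = 11101100 → 3-byte char #3 = EC BA B8.
Offset 11: leading byte 0xF0 = 11110000 → 4-byte char #4 = F0 9F 98 87.
Offset 15: leading byte 0xF2 = 11110010 → 4-byte char #5 = F2 92 87 B7.
Leading byte 0xF2 = 11110010 matches 11110xxx → 4-byte sequence.
Byte 1: 0xF2 = 11110010, payload 010 (3 bits).
Byte 2: 0x92 = 10010010 (10xxxxxx ✓), payload 010010.
Byte 3: 0x87 = 10000111 (10xxxxxx ✓), payload 000111.
Byte 4: 0xB7 = 10110111 (10xxxxxx ✓), payload 110111.
Concatenate: 010010010000111110111 = 0x921F7 (21 bits → U+921F7).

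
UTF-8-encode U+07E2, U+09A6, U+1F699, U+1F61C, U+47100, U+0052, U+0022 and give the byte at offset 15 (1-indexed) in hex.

0x87

1-indexed offset 15 is 0-indexed offset 14.
U+07E2 → 2-byte form DF A2 at offsets 0–1.
U+09A6 → 3-byte form E0 A6 A6 at offsets 2–4.
U+1F699 → 4-byte form F0 9F 9A 99 at offsets 5–8.
U+1F61C → 4-byte form F0 9F 98 9C at offsets 9–12.
U+47100 → 4-byte form F1 87 84 80 at offsets 13–16.
Offset 14 falls in char 5's range; it's byte 2 of F1 87 84 80 = 0x87.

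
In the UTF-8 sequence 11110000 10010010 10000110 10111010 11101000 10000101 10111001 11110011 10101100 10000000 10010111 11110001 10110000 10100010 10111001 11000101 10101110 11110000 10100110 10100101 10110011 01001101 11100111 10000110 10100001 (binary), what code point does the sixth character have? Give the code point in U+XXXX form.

U+26973

Offset 0: leading byte 0xF0 = 11110000 → 4-byte char #1 = F0 92 86 BA.
Offset 4: leading byte 0xE8 = 11101000 → 3-byte char #2 = E8 85 B9.
Offset 7: leading byte 0xF3 = 11110011 → 4-byte char #3 = F3 AC 80 97.
Offset 11: leading byte 0xF1 = 11110001 → 4-byte char #4 = F1 B0 A2 B9.
Offset 15: leading byte 0xC5 = 11000101 → 2-byte char #5 = C5 AE.
Offset 17: leading byte 0xF0 = 11110000 → 4-byte char #6 = F0 A6 A5 B3.
Leading byte 0xF0 = 11110000 matches 11110xxx → 4-byte sequence.
Byte 1: 0xF0 = 11110000, payload 000 (3 bits).
Byte 2: 0xA6 = 10100110 (10xxxxxx ✓), payload 100110.
Byte 3: 0xA5 = 10100101 (10xxxxxx ✓), payload 100101.
Byte 4: 0xB3 = 10110011 (10xxxxxx ✓), payload 110011.
Concatenate: 000100110100101110011 = 0x26973 (21 bits → U+26973).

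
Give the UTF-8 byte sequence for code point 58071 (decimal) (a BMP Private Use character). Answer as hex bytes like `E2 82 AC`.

U+E2D7 = 0xE2D7 = 58071 decimal. In range U+0800–U+FFFF → 3-byte form: 1110xxxx 10xxxxxx 10xxxxxx.
Binary (16 bits): 1110001011010111.
Split 4+6+6: 1110 | 001011 | 010111.
Byte 1: 11101110 = 0xEE.
Byte 2: 10001011 = 0x8B.
Byte 3: 10010111 = 0x97.

EE 8B 97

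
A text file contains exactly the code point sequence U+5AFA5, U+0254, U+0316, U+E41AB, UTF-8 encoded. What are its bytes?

F1 9A BE A5 C9 94 CC 96 F3 A4 86 AB

U+5AFA5: 4-byte form → F1 9A BE A5.
U+0254: 2-byte form → C9 94.
U+0316: 2-byte form → CC 96.
U+E41AB: 4-byte form → F3 A4 86 AB.
Concatenated (12 bytes): F1 9A BE A5 C9 94 CC 96 F3 A4 86 AB.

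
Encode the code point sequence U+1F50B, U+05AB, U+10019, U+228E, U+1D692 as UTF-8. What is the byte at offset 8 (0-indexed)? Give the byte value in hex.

U+1F50B → 4-byte form F0 9F 94 8B at offsets 0–3.
U+05AB → 2-byte form D6 AB at offsets 4–5.
U+10019 → 4-byte form F0 90 80 99 at offsets 6–9.
Offset 8 falls in char 3's range; it's byte 3 of F0 90 80 99 = 0x80.

0x80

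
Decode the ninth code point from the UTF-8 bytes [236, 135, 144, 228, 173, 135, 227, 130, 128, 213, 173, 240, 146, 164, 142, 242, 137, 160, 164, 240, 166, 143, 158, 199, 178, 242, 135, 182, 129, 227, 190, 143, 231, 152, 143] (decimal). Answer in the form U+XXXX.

U+87D81

Offset 0: leading byte 0xEC = 11101100 → 3-byte char #1 = EC 87 90.
Offset 3: leading byte 0xE4 = 11100100 → 3-byte char #2 = E4 AD 87.
Offset 6: leading byte 0xE3 = 11100011 → 3-byte char #3 = E3 82 80.
Offset 9: leading byte 0xD5 = 11010101 → 2-byte char #4 = D5 AD.
Offset 11: leading byte 0xF0 = 11110000 → 4-byte char #5 = F0 92 A4 8E.
Offset 15: leading byte 0xF2 = 11110010 → 4-byte char #6 = F2 89 A0 A4.
Offset 19: leading byte 0xF0 = 11110000 → 4-byte char #7 = F0 A6 8F 9E.
Offset 23: leading byte 0xC7 = 11000111 → 2-byte char #8 = C7 B2.
Offset 25: leading byte 0xF2 = 11110010 → 4-byte char #9 = F2 87 B6 81.
Leading byte 0xF2 = 11110010 matches 11110xxx → 4-byte sequence.
Byte 1: 0xF2 = 11110010, payload 010 (3 bits).
Byte 2: 0x87 = 10000111 (10xxxxxx ✓), payload 000111.
Byte 3: 0xB6 = 10110110 (10xxxxxx ✓), payload 110110.
Byte 4: 0x81 = 10000001 (10xxxxxx ✓), payload 000001.
Concatenate: 010000111110110000001 = 0x87D81 (21 bits → U+87D81).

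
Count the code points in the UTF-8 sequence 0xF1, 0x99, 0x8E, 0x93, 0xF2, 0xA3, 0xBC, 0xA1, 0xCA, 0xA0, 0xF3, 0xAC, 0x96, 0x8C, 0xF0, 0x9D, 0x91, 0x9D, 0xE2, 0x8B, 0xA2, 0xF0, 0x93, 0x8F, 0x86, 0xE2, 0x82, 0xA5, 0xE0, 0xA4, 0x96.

Byte at offset 0: 0xF1 = 11110001 → 4-byte char (#1). Advance 4.
Byte at offset 4: 0xF2 = 11110010 → 4-byte char (#2). Advance 4.
Byte at offset 8: 0xCA = 11001010 → 2-byte char (#3). Advance 2.
Byte at offset 10: 0xF3 = 11110011 → 4-byte char (#4). Advance 4.
Byte at offset 14: 0xF0 = 11110000 → 4-byte char (#5). Advance 4.
Byte at offset 18: 0xE2 = 11100010 → 3-byte char (#6). Advance 3.
Byte at offset 21: 0xF0 = 11110000 → 4-byte char (#7). Advance 4.
Byte at offset 25: 0xE2 = 11100010 → 3-byte char (#8). Advance 3.
Byte at offset 28: 0xE0 = 11100000 → 3-byte char (#9). Advance 3.
Reached end at offset 31 after 9 code points.

9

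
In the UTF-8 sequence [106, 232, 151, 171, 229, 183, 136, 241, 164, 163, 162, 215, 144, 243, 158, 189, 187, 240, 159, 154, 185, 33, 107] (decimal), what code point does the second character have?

Offset 0: leading byte 0x6A = 01101010 → 1-byte char #1 = 6A.
Offset 1: leading byte 0xE8 = 11101000 → 3-byte char #2 = E8 97 AB.
Leading byte 0xE8 = 11101000 matches 1110xxxx → 3-byte sequence.
Byte 1: 0xE8 = 11101000, payload 1000 (4 bits).
Byte 2: 0x97 = 10010111 (10xxxxxx ✓), payload 010111.
Byte 3: 0xAB = 10101011 (10xxxxxx ✓), payload 101011.
Concatenate: 1000010111101011 = 0x85EB (16 bits → U+85EB).

U+85EB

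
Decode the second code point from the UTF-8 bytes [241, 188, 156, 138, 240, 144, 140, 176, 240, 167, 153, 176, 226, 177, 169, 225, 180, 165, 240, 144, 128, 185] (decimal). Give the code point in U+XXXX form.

Offset 0: leading byte 0xF1 = 11110001 → 4-byte char #1 = F1 BC 9C 8A.
Offset 4: leading byte 0xF0 = 11110000 → 4-byte char #2 = F0 90 8C B0.
Leading byte 0xF0 = 11110000 matches 11110xxx → 4-byte sequence.
Byte 1: 0xF0 = 11110000, payload 000 (3 bits).
Byte 2: 0x90 = 10010000 (10xxxxxx ✓), payload 010000.
Byte 3: 0x8C = 10001100 (10xxxxxx ✓), payload 001100.
Byte 4: 0xB0 = 10110000 (10xxxxxx ✓), payload 110000.
Concatenate: 000010000001100110000 = 0x10330 (21 bits → U+10330).

U+10330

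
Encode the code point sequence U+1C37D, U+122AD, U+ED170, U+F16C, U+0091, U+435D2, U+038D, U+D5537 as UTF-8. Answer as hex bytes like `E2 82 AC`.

F0 9C 8D BD F0 92 8A AD F3 AD 85 B0 EF 85 AC C2 91 F1 83 97 92 CE 8D F3 95 94 B7

U+1C37D: 4-byte form → F0 9C 8D BD.
U+122AD: 4-byte form → F0 92 8A AD.
U+ED170: 4-byte form → F3 AD 85 B0.
U+F16C: 3-byte form → EF 85 AC.
U+0091: 2-byte form → C2 91.
U+435D2: 4-byte form → F1 83 97 92.
U+038D: 2-byte form → CE 8D.
U+D5537: 4-byte form → F3 95 94 B7.
Concatenated (27 bytes): F0 9C 8D BD F0 92 8A AD F3 AD 85 B0 EF 85 AC C2 91 F1 83 97 92 CE 8D F3 95 94 B7.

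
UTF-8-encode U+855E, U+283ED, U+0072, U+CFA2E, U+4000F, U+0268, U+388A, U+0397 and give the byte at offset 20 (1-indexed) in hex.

1-indexed offset 20 is 0-indexed offset 19.
U+855E → 3-byte form E8 95 9E at offsets 0–2.
U+283ED → 4-byte form F0 A8 8F AD at offsets 3–6.
U+0072 → 1-byte form 72 at offsets 7–7.
U+CFA2E → 4-byte form F3 8F A8 AE at offsets 8–11.
U+4000F → 4-byte form F1 80 80 8F at offsets 12–15.
U+0268 → 2-byte form C9 A8 at offsets 16–17.
U+388A → 3-byte form E3 A2 8A at offsets 18–20.
Offset 19 falls in char 7's range; it's byte 2 of E3 A2 8A = 0xA2.

0xA2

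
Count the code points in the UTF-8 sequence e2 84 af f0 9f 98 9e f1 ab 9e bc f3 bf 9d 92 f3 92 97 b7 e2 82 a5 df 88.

7

Byte at offset 0: 0xE2 = 11100010 → 3-byte char (#1). Advance 3.
Byte at offset 3: 0xF0 = 11110000 → 4-byte char (#2). Advance 4.
Byte at offset 7: 0xF1 = 11110001 → 4-byte char (#3). Advance 4.
Byte at offset 11: 0xF3 = 11110011 → 4-byte char (#4). Advance 4.
Byte at offset 15: 0xF3 = 11110011 → 4-byte char (#5). Advance 4.
Byte at offset 19: 0xE2 = 11100010 → 3-byte char (#6). Advance 3.
Byte at offset 22: 0xDF = 11011111 → 2-byte char (#7). Advance 2.
Reached end at offset 24 after 7 code points.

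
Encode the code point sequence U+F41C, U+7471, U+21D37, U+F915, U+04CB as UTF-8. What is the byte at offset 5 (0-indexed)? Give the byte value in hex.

0xB1

U+F41C → 3-byte form EF 90 9C at offsets 0–2.
U+7471 → 3-byte form E7 91 B1 at offsets 3–5.
Offset 5 falls in char 2's range; it's byte 3 of E7 91 B1 = 0xB1.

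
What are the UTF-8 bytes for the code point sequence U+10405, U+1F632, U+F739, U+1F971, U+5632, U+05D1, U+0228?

U+10405: 4-byte form → F0 90 90 85.
U+1F632: 4-byte form → F0 9F 98 B2.
U+F739: 3-byte form → EF 9C B9.
U+1F971: 4-byte form → F0 9F A5 B1.
U+5632: 3-byte form → E5 98 B2.
U+05D1: 2-byte form → D7 91.
U+0228: 2-byte form → C8 A8.
Concatenated (22 bytes): F0 90 90 85 F0 9F 98 B2 EF 9C B9 F0 9F A5 B1 E5 98 B2 D7 91 C8 A8.

F0 90 90 85 F0 9F 98 B2 EF 9C B9 F0 9F A5 B1 E5 98 B2 D7 91 C8 A8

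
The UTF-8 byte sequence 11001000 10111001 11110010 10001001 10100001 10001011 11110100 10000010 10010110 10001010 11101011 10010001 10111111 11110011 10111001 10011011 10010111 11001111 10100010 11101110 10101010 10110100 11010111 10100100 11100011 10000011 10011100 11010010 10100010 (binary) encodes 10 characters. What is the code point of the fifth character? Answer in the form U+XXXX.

Offset 0: leading byte 0xC8 = 11001000 → 2-byte char #1 = C8 B9.
Offset 2: leading byte 0xF2 = 11110010 → 4-byte char #2 = F2 89 A1 8B.
Offset 6: leading byte 0xF4 = 11110100 → 4-byte char #3 = F4 82 96 8A.
Offset 10: leading byte 0xEB = 11101011 → 3-byte char #4 = EB 91 BF.
Offset 13: leading byte 0xF3 = 11110011 → 4-byte char #5 = F3 B9 9B 97.
Leading byte 0xF3 = 11110011 matches 11110xxx → 4-byte sequence.
Byte 1: 0xF3 = 11110011, payload 011 (3 bits).
Byte 2: 0xB9 = 10111001 (10xxxxxx ✓), payload 111001.
Byte 3: 0x9B = 10011011 (10xxxxxx ✓), payload 011011.
Byte 4: 0x97 = 10010111 (10xxxxxx ✓), payload 010111.
Concatenate: 011111001011011010111 = 0xF96D7 (21 bits → U+F96D7).

U+F96D7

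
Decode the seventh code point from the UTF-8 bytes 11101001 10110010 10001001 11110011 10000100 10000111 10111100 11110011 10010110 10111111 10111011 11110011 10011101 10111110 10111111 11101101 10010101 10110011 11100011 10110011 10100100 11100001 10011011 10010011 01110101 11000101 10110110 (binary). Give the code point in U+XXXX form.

U+16D3

Offset 0: leading byte 0xE9 = 11101001 → 3-byte char #1 = E9 B2 89.
Offset 3: leading byte 0xF3 = 11110011 → 4-byte char #2 = F3 84 87 BC.
Offset 7: leading byte 0xF3 = 11110011 → 4-byte char #3 = F3 96 BF BB.
Offset 11: leading byte 0xF3 = 11110011 → 4-byte char #4 = F3 9D BE BF.
Offset 15: leading byte 0xED = 11101101 → 3-byte char #5 = ED 95 B3.
Offset 18: leading byte 0xE3 = 11100011 → 3-byte char #6 = E3 B3 A4.
Offset 21: leading byte 0xE1 = 11100001 → 3-byte char #7 = E1 9B 93.
Leading byte 0xE1 = 11100001 matches 1110xxxx → 3-byte sequence.
Byte 1: 0xE1 = 11100001, payload 0001 (4 bits).
Byte 2: 0x9B = 10011011 (10xxxxxx ✓), payload 011011.
Byte 3: 0x93 = 10010011 (10xxxxxx ✓), payload 010011.
Concatenate: 0001011011010011 = 0x16D3 (16 bits → U+16D3).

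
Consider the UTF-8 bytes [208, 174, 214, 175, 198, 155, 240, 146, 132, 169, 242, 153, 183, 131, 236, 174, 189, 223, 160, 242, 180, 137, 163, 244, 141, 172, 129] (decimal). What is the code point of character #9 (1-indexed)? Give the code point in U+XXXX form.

Offset 0: leading byte 0xD0 = 11010000 → 2-byte char #1 = D0 AE.
Offset 2: leading byte 0xD6 = 11010110 → 2-byte char #2 = D6 AF.
Offset 4: leading byte 0xC6 = 11000110 → 2-byte char #3 = C6 9B.
Offset 6: leading byte 0xF0 = 11110000 → 4-byte char #4 = F0 92 84 A9.
Offset 10: leading byte 0xF2 = 11110010 → 4-byte char #5 = F2 99 B7 83.
Offset 14: leading byte 0xEC = 11101100 → 3-byte char #6 = EC AE BD.
Offset 17: leading byte 0xDF = 11011111 → 2-byte char #7 = DF A0.
Offset 19: leading byte 0xF2 = 11110010 → 4-byte char #8 = F2 B4 89 A3.
Offset 23: leading byte 0xF4 = 11110100 → 4-byte char #9 = F4 8D AC 81.
Leading byte 0xF4 = 11110100 matches 11110xxx → 4-byte sequence.
Byte 1: 0xF4 = 11110100, payload 100 (3 bits).
Byte 2: 0x8D = 10001101 (10xxxxxx ✓), payload 001101.
Byte 3: 0xAC = 10101100 (10xxxxxx ✓), payload 101100.
Byte 4: 0x81 = 10000001 (10xxxxxx ✓), payload 000001.
Concatenate: 100001101101100000001 = 0x10DB01 (21 bits → U+10DB01).

U+10DB01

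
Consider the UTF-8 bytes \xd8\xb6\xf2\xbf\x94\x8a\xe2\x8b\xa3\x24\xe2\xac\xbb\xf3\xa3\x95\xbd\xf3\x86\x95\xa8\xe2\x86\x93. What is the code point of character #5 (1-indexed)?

Offset 0: leading byte 0xD8 = 11011000 → 2-byte char #1 = D8 B6.
Offset 2: leading byte 0xF2 = 11110010 → 4-byte char #2 = F2 BF 94 8A.
Offset 6: leading byte 0xE2 = 11100010 → 3-byte char #3 = E2 8B A3.
Offset 9: leading byte 0x24 = 00100100 → 1-byte char #4 = 24.
Offset 10: leading byte 0xE2 = 11100010 → 3-byte char #5 = E2 AC BB.
Leading byte 0xE2 = 11100010 matches 1110xxxx → 3-byte sequence.
Byte 1: 0xE2 = 11100010, payload 0010 (4 bits).
Byte 2: 0xAC = 10101100 (10xxxxxx ✓), payload 101100.
Byte 3: 0xBB = 10111011 (10xxxxxx ✓), payload 111011.
Concatenate: 0010101100111011 = 0x2B3B (16 bits → U+2B3B).

U+2B3B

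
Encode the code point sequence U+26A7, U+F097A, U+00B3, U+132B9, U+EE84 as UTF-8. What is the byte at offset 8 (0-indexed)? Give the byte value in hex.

0xB3

U+26A7 → 3-byte form E2 9A A7 at offsets 0–2.
U+F097A → 4-byte form F3 B0 A5 BA at offsets 3–6.
U+00B3 → 2-byte form C2 B3 at offsets 7–8.
Offset 8 falls in char 3's range; it's byte 2 of C2 B3 = 0xB3.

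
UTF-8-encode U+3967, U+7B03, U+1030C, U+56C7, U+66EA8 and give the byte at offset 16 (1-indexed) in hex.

0xBA

1-indexed offset 16 is 0-indexed offset 15.
U+3967 → 3-byte form E3 A5 A7 at offsets 0–2.
U+7B03 → 3-byte form E7 AC 83 at offsets 3–5.
U+1030C → 4-byte form F0 90 8C 8C at offsets 6–9.
U+56C7 → 3-byte form E5 9B 87 at offsets 10–12.
U+66EA8 → 4-byte form F1 A6 BA A8 at offsets 13–16.
Offset 15 falls in char 5's range; it's byte 3 of F1 A6 BA A8 = 0xBA.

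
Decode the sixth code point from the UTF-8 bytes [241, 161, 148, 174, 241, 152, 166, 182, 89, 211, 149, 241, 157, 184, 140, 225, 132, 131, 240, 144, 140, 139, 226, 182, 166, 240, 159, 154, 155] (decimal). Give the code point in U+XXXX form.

Offset 0: leading byte 0xF1 = 11110001 → 4-byte char #1 = F1 A1 94 AE.
Offset 4: leading byte 0xF1 = 11110001 → 4-byte char #2 = F1 98 A6 B6.
Offset 8: leading byte 0x59 = 01011001 → 1-byte char #3 = 59.
Offset 9: leading byte 0xD3 = 11010011 → 2-byte char #4 = D3 95.
Offset 11: leading byte 0xF1 = 11110001 → 4-byte char #5 = F1 9D B8 8C.
Offset 15: leading byte 0xE1 = 11100001 → 3-byte char #6 = E1 84 83.
Leading byte 0xE1 = 11100001 matches 1110xxxx → 3-byte sequence.
Byte 1: 0xE1 = 11100001, payload 0001 (4 bits).
Byte 2: 0x84 = 10000100 (10xxxxxx ✓), payload 000100.
Byte 3: 0x83 = 10000011 (10xxxxxx ✓), payload 000011.
Concatenate: 0001000100000011 = 0x1103 (16 bits → U+1103).

U+1103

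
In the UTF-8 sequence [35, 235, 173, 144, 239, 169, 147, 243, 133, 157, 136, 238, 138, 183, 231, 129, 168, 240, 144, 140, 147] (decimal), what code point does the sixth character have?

U+7068

Offset 0: leading byte 0x23 = 00100011 → 1-byte char #1 = 23.
Offset 1: leading byte 0xEB = 11101011 → 3-byte char #2 = EB AD 90.
Offset 4: leading byte 0xEF = 11101111 → 3-byte char #3 = EF A9 93.
Offset 7: leading byte 0xF3 = 11110011 → 4-byte char #4 = F3 85 9D 88.
Offset 11: leading byte 0xEE = 11101110 → 3-byte char #5 = EE 8A B7.
Offset 14: leading byte 0xE7 = 11100111 → 3-byte char #6 = E7 81 A8.
Leading byte 0xE7 = 11100111 matches 1110xxxx → 3-byte sequence.
Byte 1: 0xE7 = 11100111, payload 0111 (4 bits).
Byte 2: 0x81 = 10000001 (10xxxxxx ✓), payload 000001.
Byte 3: 0xA8 = 10101000 (10xxxxxx ✓), payload 101000.
Concatenate: 0111000001101000 = 0x7068 (16 bits → U+7068).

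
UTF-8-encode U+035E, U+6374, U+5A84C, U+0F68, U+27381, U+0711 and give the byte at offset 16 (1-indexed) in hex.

0x81

1-indexed offset 16 is 0-indexed offset 15.
U+035E → 2-byte form CD 9E at offsets 0–1.
U+6374 → 3-byte form E6 8D B4 at offsets 2–4.
U+5A84C → 4-byte form F1 9A A1 8C at offsets 5–8.
U+0F68 → 3-byte form E0 BD A8 at offsets 9–11.
U+27381 → 4-byte form F0 A7 8E 81 at offsets 12–15.
Offset 15 falls in char 5's range; it's byte 4 of F0 A7 8E 81 = 0x81.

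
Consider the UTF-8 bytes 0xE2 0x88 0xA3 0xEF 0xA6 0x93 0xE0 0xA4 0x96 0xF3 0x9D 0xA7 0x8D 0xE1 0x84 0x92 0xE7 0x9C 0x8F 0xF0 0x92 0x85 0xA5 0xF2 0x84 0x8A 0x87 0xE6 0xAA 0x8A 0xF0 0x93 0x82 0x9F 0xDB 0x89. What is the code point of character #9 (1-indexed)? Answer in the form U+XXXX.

U+6A8A

Offset 0: leading byte 0xE2 = 11100010 → 3-byte char #1 = E2 88 A3.
Offset 3: leading byte 0xEF = 11101111 → 3-byte char #2 = EF A6 93.
Offset 6: leading byte 0xE0 = 11100000 → 3-byte char #3 = E0 A4 96.
Offset 9: leading byte 0xF3 = 11110011 → 4-byte char #4 = F3 9D A7 8D.
Offset 13: leading byte 0xE1 = 11100001 → 3-byte char #5 = E1 84 92.
Offset 16: leading byte 0xE7 = 11100111 → 3-byte char #6 = E7 9C 8F.
Offset 19: leading byte 0xF0 = 11110000 → 4-byte char #7 = F0 92 85 A5.
Offset 23: leading byte 0xF2 = 11110010 → 4-byte char #8 = F2 84 8A 87.
Offset 27: leading byte 0xE6 = 11100110 → 3-byte char #9 = E6 AA 8A.
Leading byte 0xE6 = 11100110 matches 1110xxxx → 3-byte sequence.
Byte 1: 0xE6 = 11100110, payload 0110 (4 bits).
Byte 2: 0xAA = 10101010 (10xxxxxx ✓), payload 101010.
Byte 3: 0x8A = 10001010 (10xxxxxx ✓), payload 001010.
Concatenate: 0110101010001010 = 0x6A8A (16 bits → U+6A8A).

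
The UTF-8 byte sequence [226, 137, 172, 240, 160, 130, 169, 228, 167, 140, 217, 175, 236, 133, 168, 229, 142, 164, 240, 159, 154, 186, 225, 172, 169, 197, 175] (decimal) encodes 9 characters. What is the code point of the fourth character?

Offset 0: leading byte 0xE2 = 11100010 → 3-byte char #1 = E2 89 AC.
Offset 3: leading byte 0xF0 = 11110000 → 4-byte char #2 = F0 A0 82 A9.
Offset 7: leading byte 0xE4 = 11100100 → 3-byte char #3 = E4 A7 8C.
Offset 10: leading byte 0xD9 = 11011001 → 2-byte char #4 = D9 AF.
Leading byte 0xD9 = 11011001 matches 110xxxxx → 2-byte sequence.
Byte 1: 0xD9 = 11011001, payload 11001 (5 bits).
Byte 2: 0xAF = 10101111 (10xxxxxx ✓), payload 101111.
Concatenate: 11001101111 = 0x66F (11 bits → U+066F).

U+066F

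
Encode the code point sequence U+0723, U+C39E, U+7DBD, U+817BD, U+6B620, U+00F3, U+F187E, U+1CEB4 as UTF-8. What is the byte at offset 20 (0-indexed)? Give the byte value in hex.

0xA1

U+0723 → 2-byte form DC A3 at offsets 0–1.
U+C39E → 3-byte form EC 8E 9E at offsets 2–4.
U+7DBD → 3-byte form E7 B6 BD at offsets 5–7.
U+817BD → 4-byte form F2 81 9E BD at offsets 8–11.
U+6B620 → 4-byte form F1 AB 98 A0 at offsets 12–15.
U+00F3 → 2-byte form C3 B3 at offsets 16–17.
U+F187E → 4-byte form F3 B1 A1 BE at offsets 18–21.
Offset 20 falls in char 7's range; it's byte 3 of F3 B1 A1 BE = 0xA1.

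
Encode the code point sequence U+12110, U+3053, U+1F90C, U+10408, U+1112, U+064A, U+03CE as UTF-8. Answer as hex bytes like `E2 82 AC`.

U+12110: 4-byte form → F0 92 84 90.
U+3053: 3-byte form → E3 81 93.
U+1F90C: 4-byte form → F0 9F A4 8C.
U+10408: 4-byte form → F0 90 90 88.
U+1112: 3-byte form → E1 84 92.
U+064A: 2-byte form → D9 8A.
U+03CE: 2-byte form → CF 8E.
Concatenated (22 bytes): F0 92 84 90 E3 81 93 F0 9F A4 8C F0 90 90 88 E1 84 92 D9 8A CF 8E.

F0 92 84 90 E3 81 93 F0 9F A4 8C F0 90 90 88 E1 84 92 D9 8A CF 8E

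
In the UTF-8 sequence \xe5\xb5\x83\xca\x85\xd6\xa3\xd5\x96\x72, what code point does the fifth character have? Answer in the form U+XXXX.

Offset 0: leading byte 0xE5 = 11100101 → 3-byte char #1 = E5 B5 83.
Offset 3: leading byte 0xCA = 11001010 → 2-byte char #2 = CA 85.
Offset 5: leading byte 0xD6 = 11010110 → 2-byte char #3 = D6 A3.
Offset 7: leading byte 0xD5 = 11010101 → 2-byte char #4 = D5 96.
Offset 9: leading byte 0x72 = 01110010 → 1-byte char #5 = 72.
Leading byte 0x72 = 01110010 matches 0xxxxxxx → 1-byte sequence.
Byte 1: 0x72 = 01110010, payload 1110010 (7 bits).
Concatenate: 1110010 = 0x72 (7 bits → U+0072).

U+0072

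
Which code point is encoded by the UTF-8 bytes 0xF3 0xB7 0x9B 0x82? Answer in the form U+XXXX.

U+F76C2

Leading byte 0xF3 = 11110011 matches 11110xxx → 4-byte sequence.
Byte 1: 0xF3 = 11110011, payload 011 (3 bits).
Byte 2: 0xB7 = 10110111 (10xxxxxx ✓), payload 110111.
Byte 3: 0x9B = 10011011 (10xxxxxx ✓), payload 011011.
Byte 4: 0x82 = 10000010 (10xxxxxx ✓), payload 000010.
Concatenate: 011110111011011000010 = 0xF76C2 (21 bits → U+F76C2).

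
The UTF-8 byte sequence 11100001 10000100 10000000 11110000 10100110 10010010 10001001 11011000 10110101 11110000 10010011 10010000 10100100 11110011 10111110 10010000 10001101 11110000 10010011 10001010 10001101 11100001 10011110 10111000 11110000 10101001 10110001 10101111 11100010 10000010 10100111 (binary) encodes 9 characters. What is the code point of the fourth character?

Offset 0: leading byte 0xE1 = 11100001 → 3-byte char #1 = E1 84 80.
Offset 3: leading byte 0xF0 = 11110000 → 4-byte char #2 = F0 A6 92 89.
Offset 7: leading byte 0xD8 = 11011000 → 2-byte char #3 = D8 B5.
Offset 9: leading byte 0xF0 = 11110000 → 4-byte char #4 = F0 93 90 A4.
Leading byte 0xF0 = 11110000 matches 11110xxx → 4-byte sequence.
Byte 1: 0xF0 = 11110000, payload 000 (3 bits).
Byte 2: 0x93 = 10010011 (10xxxxxx ✓), payload 010011.
Byte 3: 0x90 = 10010000 (10xxxxxx ✓), payload 010000.
Byte 4: 0xA4 = 10100100 (10xxxxxx ✓), payload 100100.
Concatenate: 000010011010000100100 = 0x13424 (21 bits → U+13424).

U+13424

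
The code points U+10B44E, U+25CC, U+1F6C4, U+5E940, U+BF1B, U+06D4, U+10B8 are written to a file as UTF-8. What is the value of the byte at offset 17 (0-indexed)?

U+10B44E → 4-byte form F4 8B 91 8E at offsets 0–3.
U+25CC → 3-byte form E2 97 8C at offsets 4–6.
U+1F6C4 → 4-byte form F0 9F 9B 84 at offsets 7–10.
U+5E940 → 4-byte form F1 9E A5 80 at offsets 11–14.
U+BF1B → 3-byte form EB BC 9B at offsets 15–17.
Offset 17 falls in char 5's range; it's byte 3 of EB BC 9B = 0x9B.

0x9B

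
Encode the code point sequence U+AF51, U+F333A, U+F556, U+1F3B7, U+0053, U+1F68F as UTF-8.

EA BD 91 F3 B3 8C BA EF 95 96 F0 9F 8E B7 53 F0 9F 9A 8F

U+AF51: 3-byte form → EA BD 91.
U+F333A: 4-byte form → F3 B3 8C BA.
U+F556: 3-byte form → EF 95 96.
U+1F3B7: 4-byte form → F0 9F 8E B7.
U+0053: 1-byte form → 53.
U+1F68F: 4-byte form → F0 9F 9A 8F.
Concatenated (19 bytes): EA BD 91 F3 B3 8C BA EF 95 96 F0 9F 8E B7 53 F0 9F 9A 8F.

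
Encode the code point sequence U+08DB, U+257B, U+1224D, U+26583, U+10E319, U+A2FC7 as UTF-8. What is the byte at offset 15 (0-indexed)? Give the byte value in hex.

U+08DB → 3-byte form E0 A3 9B at offsets 0–2.
U+257B → 3-byte form E2 95 BB at offsets 3–5.
U+1224D → 4-byte form F0 92 89 8D at offsets 6–9.
U+26583 → 4-byte form F0 A6 96 83 at offsets 10–13.
U+10E319 → 4-byte form F4 8E 8C 99 at offsets 14–17.
Offset 15 falls in char 5's range; it's byte 2 of F4 8E 8C 99 = 0x8E.

0x8E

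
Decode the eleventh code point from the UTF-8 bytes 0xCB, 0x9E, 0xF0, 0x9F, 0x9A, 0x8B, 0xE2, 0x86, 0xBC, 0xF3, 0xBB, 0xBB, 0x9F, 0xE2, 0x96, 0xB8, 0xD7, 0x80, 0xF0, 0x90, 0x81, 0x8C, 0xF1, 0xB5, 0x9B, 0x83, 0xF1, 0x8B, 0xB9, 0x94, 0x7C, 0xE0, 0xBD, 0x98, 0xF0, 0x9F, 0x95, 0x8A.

Offset 0: leading byte 0xCB = 11001011 → 2-byte char #1 = CB 9E.
Offset 2: leading byte 0xF0 = 11110000 → 4-byte char #2 = F0 9F 9A 8B.
Offset 6: leading byte 0xE2 = 11100010 → 3-byte char #3 = E2 86 BC.
Offset 9: leading byte 0xF3 = 11110011 → 4-byte char #4 = F3 BB BB 9F.
Offset 13: leading byte 0xE2 = 11100010 → 3-byte char #5 = E2 96 B8.
Offset 16: leading byte 0xD7 = 11010111 → 2-byte char #6 = D7 80.
Offset 18: leading byte 0xF0 = 11110000 → 4-byte char #7 = F0 90 81 8C.
Offset 22: leading byte 0xF1 = 11110001 → 4-byte char #8 = F1 B5 9B 83.
Offset 26: leading byte 0xF1 = 11110001 → 4-byte char #9 = F1 8B B9 94.
Offset 30: leading byte 0x7C = 01111100 → 1-byte char #10 = 7C.
Offset 31: leading byte 0xE0 = 11100000 → 3-byte char #11 = E0 BD 98.
Leading byte 0xE0 = 11100000 matches 1110xxxx → 3-byte sequence.
Byte 1: 0xE0 = 11100000, payload 0000 (4 bits).
Byte 2: 0xBD = 10111101 (10xxxxxx ✓), payload 111101.
Byte 3: 0x98 = 10011000 (10xxxxxx ✓), payload 011000.
Concatenate: 0000111101011000 = 0xF58 (16 bits → U+0F58).

U+0F58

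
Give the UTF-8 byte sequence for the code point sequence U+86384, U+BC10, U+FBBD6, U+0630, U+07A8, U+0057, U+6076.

U+86384: 4-byte form → F2 86 8E 84.
U+BC10: 3-byte form → EB B0 90.
U+FBBD6: 4-byte form → F3 BB AF 96.
U+0630: 2-byte form → D8 B0.
U+07A8: 2-byte form → DE A8.
U+0057: 1-byte form → 57.
U+6076: 3-byte form → E6 81 B6.
Concatenated (19 bytes): F2 86 8E 84 EB B0 90 F3 BB AF 96 D8 B0 DE A8 57 E6 81 B6.

F2 86 8E 84 EB B0 90 F3 BB AF 96 D8 B0 DE A8 57 E6 81 B6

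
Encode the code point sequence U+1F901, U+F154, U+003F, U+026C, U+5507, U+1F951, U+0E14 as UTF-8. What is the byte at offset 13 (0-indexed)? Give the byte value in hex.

0xF0

U+1F901 → 4-byte form F0 9F A4 81 at offsets 0–3.
U+F154 → 3-byte form EF 85 94 at offsets 4–6.
U+003F → 1-byte form 3F at offsets 7–7.
U+026C → 2-byte form C9 AC at offsets 8–9.
U+5507 → 3-byte form E5 94 87 at offsets 10–12.
U+1F951 → 4-byte form F0 9F A5 91 at offsets 13–16.
Offset 13 falls in char 6's range; it's byte 1 of F0 9F A5 91 = 0xF0.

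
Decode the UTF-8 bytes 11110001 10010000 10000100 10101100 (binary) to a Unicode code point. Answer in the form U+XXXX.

Leading byte 0xF1 = 11110001 matches 11110xxx → 4-byte sequence.
Byte 1: 0xF1 = 11110001, payload 001 (3 bits).
Byte 2: 0x90 = 10010000 (10xxxxxx ✓), payload 010000.
Byte 3: 0x84 = 10000100 (10xxxxxx ✓), payload 000100.
Byte 4: 0xAC = 10101100 (10xxxxxx ✓), payload 101100.
Concatenate: 001010000000100101100 = 0x5012C (21 bits → U+5012C).

U+5012C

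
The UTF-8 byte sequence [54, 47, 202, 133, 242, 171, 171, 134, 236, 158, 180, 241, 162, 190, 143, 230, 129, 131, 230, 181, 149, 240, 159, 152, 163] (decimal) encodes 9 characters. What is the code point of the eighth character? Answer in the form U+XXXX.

Offset 0: leading byte 0x36 = 00110110 → 1-byte char #1 = 36.
Offset 1: leading byte 0x2F = 00101111 → 1-byte char #2 = 2F.
Offset 2: leading byte 0xCA = 11001010 → 2-byte char #3 = CA 85.
Offset 4: leading byte 0xF2 = 11110010 → 4-byte char #4 = F2 AB AB 86.
Offset 8: leading byte 0xEC = 11101100 → 3-byte char #5 = EC 9E B4.
Offset 11: leading byte 0xF1 = 11110001 → 4-byte char #6 = F1 A2 BE 8F.
Offset 15: leading byte 0xE6 = 11100110 → 3-byte char #7 = E6 81 83.
Offset 18: leading byte 0xE6 = 11100110 → 3-byte char #8 = E6 B5 95.
Leading byte 0xE6 = 11100110 matches 1110xxxx → 3-byte sequence.
Byte 1: 0xE6 = 11100110, payload 0110 (4 bits).
Byte 2: 0xB5 = 10110101 (10xxxxxx ✓), payload 110101.
Byte 3: 0x95 = 10010101 (10xxxxxx ✓), payload 010101.
Concatenate: 0110110101010101 = 0x6D55 (16 bits → U+6D55).

U+6D55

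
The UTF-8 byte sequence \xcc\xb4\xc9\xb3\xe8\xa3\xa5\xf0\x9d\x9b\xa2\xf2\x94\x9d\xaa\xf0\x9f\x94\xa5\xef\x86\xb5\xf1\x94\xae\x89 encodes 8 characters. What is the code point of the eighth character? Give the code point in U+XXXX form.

U+54B89

Offset 0: leading byte 0xCC = 11001100 → 2-byte char #1 = CC B4.
Offset 2: leading byte 0xC9 = 11001001 → 2-byte char #2 = C9 B3.
Offset 4: leading byte 0xE8 = 11101000 → 3-byte char #3 = E8 A3 A5.
Offset 7: leading byte 0xF0 = 11110000 → 4-byte char #4 = F0 9D 9B A2.
Offset 11: leading byte 0xF2 = 11110010 → 4-byte char #5 = F2 94 9D AA.
Offset 15: leading byte 0xF0 = 11110000 → 4-byte char #6 = F0 9F 94 A5.
Offset 19: leading byte 0xEF = 11101111 → 3-byte char #7 = EF 86 B5.
Offset 22: leading byte 0xF1 = 11110001 → 4-byte char #8 = F1 94 AE 89.
Leading byte 0xF1 = 11110001 matches 11110xxx → 4-byte sequence.
Byte 1: 0xF1 = 11110001, payload 001 (3 bits).
Byte 2: 0x94 = 10010100 (10xxxxxx ✓), payload 010100.
Byte 3: 0xAE = 10101110 (10xxxxxx ✓), payload 101110.
Byte 4: 0x89 = 10001001 (10xxxxxx ✓), payload 001001.
Concatenate: 001010100101110001001 = 0x54B89 (21 bits → U+54B89).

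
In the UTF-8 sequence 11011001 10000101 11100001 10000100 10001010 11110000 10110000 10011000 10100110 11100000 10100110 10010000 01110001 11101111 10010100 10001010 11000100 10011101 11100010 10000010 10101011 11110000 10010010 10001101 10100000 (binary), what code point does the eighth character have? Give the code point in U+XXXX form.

Offset 0: leading byte 0xD9 = 11011001 → 2-byte char #1 = D9 85.
Offset 2: leading byte 0xE1 = 11100001 → 3-byte char #2 = E1 84 8A.
Offset 5: leading byte 0xF0 = 11110000 → 4-byte char #3 = F0 B0 98 A6.
Offset 9: leading byte 0xE0 = 11100000 → 3-byte char #4 = E0 A6 90.
Offset 12: leading byte 0x71 = 01110001 → 1-byte char #5 = 71.
Offset 13: leading byte 0xEF = 11101111 → 3-byte char #6 = EF 94 8A.
Offset 16: leading byte 0xC4 = 11000100 → 2-byte char #7 = C4 9D.
Offset 18: leading byte 0xE2 = 11100010 → 3-byte char #8 = E2 82 AB.
Leading byte 0xE2 = 11100010 matches 1110xxxx → 3-byte sequence.
Byte 1: 0xE2 = 11100010, payload 0010 (4 bits).
Byte 2: 0x82 = 10000010 (10xxxxxx ✓), payload 000010.
Byte 3: 0xAB = 10101011 (10xxxxxx ✓), payload 101011.
Concatenate: 0010000010101011 = 0x20AB (16 bits → U+20AB).

U+20AB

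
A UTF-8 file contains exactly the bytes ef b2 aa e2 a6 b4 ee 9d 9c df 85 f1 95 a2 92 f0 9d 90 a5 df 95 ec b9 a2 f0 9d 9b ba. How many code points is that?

9

Byte at offset 0: 0xEF = 11101111 → 3-byte char (#1). Advance 3.
Byte at offset 3: 0xE2 = 11100010 → 3-byte char (#2). Advance 3.
Byte at offset 6: 0xEE = 11101110 → 3-byte char (#3). Advance 3.
Byte at offset 9: 0xDF = 11011111 → 2-byte char (#4). Advance 2.
Byte at offset 11: 0xF1 = 11110001 → 4-byte char (#5). Advance 4.
Byte at offset 15: 0xF0 = 11110000 → 4-byte char (#6). Advance 4.
Byte at offset 19: 0xDF = 11011111 → 2-byte char (#7). Advance 2.
Byte at offset 21: 0xEC = 11101100 → 3-byte char (#8). Advance 3.
Byte at offset 24: 0xF0 = 11110000 → 4-byte char (#9). Advance 4.
Reached end at offset 28 after 9 code points.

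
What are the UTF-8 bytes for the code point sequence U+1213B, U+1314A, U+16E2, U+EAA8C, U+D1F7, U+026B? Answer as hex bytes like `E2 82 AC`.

U+1213B: 4-byte form → F0 92 84 BB.
U+1314A: 4-byte form → F0 93 85 8A.
U+16E2: 3-byte form → E1 9B A2.
U+EAA8C: 4-byte form → F3 AA AA 8C.
U+D1F7: 3-byte form → ED 87 B7.
U+026B: 2-byte form → C9 AB.
Concatenated (20 bytes): F0 92 84 BB F0 93 85 8A E1 9B A2 F3 AA AA 8C ED 87 B7 C9 AB.

F0 92 84 BB F0 93 85 8A E1 9B A2 F3 AA AA 8C ED 87 B7 C9 AB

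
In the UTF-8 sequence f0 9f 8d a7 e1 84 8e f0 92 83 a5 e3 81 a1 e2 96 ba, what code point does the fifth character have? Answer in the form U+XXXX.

U+25BA

Offset 0: leading byte 0xF0 = 11110000 → 4-byte char #1 = F0 9F 8D A7.
Offset 4: leading byte 0xE1 = 11100001 → 3-byte char #2 = E1 84 8E.
Offset 7: leading byte 0xF0 = 11110000 → 4-byte char #3 = F0 92 83 A5.
Offset 11: leading byte 0xE3 = 11100011 → 3-byte char #4 = E3 81 A1.
Offset 14: leading byte 0xE2 = 11100010 → 3-byte char #5 = E2 96 BA.
Leading byte 0xE2 = 11100010 matches 1110xxxx → 3-byte sequence.
Byte 1: 0xE2 = 11100010, payload 0010 (4 bits).
Byte 2: 0x96 = 10010110 (10xxxxxx ✓), payload 010110.
Byte 3: 0xBA = 10111010 (10xxxxxx ✓), payload 111010.
Concatenate: 0010010110111010 = 0x25BA (16 bits → U+25BA).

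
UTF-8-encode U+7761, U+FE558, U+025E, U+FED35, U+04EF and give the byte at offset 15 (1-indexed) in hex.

1-indexed offset 15 is 0-indexed offset 14.
U+7761 → 3-byte form E7 9D A1 at offsets 0–2.
U+FE558 → 4-byte form F3 BE 95 98 at offsets 3–6.
U+025E → 2-byte form C9 9E at offsets 7–8.
U+FED35 → 4-byte form F3 BE B4 B5 at offsets 9–12.
U+04EF → 2-byte form D3 AF at offsets 13–14.
Offset 14 falls in char 5's range; it's byte 2 of D3 AF = 0xAF.

0xAF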